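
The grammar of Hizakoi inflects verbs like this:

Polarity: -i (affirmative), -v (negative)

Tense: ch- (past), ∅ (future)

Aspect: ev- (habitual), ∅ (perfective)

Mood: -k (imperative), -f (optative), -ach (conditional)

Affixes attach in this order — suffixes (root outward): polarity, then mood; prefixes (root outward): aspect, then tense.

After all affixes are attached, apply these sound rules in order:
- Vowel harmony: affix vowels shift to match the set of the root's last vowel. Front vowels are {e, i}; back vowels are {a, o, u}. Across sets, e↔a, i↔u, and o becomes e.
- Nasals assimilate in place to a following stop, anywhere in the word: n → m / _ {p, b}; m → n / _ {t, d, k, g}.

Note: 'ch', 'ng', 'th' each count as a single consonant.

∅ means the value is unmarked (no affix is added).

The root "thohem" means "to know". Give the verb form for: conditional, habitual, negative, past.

chevthohemvech

Attach aspect habitual ev- → evthohem.
Attach polarity negative -v → evthohemv.
Attach mood conditional -ach → evthohemvach.
Attach tense past ch- → chevthohemvach.
Apply vowel harmony: chevthohemvach → chevthohemvech.
Nasal assimilation: no change.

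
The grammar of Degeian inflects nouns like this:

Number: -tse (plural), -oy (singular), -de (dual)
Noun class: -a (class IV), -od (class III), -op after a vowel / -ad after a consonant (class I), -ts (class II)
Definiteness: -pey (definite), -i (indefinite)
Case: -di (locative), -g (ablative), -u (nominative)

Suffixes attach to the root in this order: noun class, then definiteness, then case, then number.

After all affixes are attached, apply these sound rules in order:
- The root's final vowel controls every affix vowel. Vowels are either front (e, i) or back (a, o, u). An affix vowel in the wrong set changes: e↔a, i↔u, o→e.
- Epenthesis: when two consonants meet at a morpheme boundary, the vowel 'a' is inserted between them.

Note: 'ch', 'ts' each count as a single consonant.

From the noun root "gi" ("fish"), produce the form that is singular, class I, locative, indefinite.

Attach noun class class I -op (after vowel 'i') → giop.
Attach definiteness indefinite -i → giopi.
Attach case locative -di → giopidi.
Attach number singular -oy → giopidioy.
Apply vowel harmony: giopidioy → giepidiey.
Epenthesis: no change.

giepidiey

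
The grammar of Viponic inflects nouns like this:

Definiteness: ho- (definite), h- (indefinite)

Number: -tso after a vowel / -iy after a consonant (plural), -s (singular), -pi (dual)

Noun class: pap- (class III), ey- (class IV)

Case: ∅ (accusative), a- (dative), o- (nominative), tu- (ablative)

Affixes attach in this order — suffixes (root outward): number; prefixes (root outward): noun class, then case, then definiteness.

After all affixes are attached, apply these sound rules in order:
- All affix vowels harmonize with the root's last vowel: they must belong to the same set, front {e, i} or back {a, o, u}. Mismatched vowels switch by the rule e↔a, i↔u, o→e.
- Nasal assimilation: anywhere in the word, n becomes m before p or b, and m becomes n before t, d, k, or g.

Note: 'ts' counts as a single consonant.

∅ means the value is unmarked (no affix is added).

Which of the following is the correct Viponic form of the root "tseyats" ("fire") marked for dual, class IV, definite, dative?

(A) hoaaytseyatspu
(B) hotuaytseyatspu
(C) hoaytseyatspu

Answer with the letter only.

A

Attach number dual -pi → tseyatspi.
Attach noun class class IV ey- → eytseyatspi.
Attach case dative a- → aeytseyatspi.
Attach definiteness definite ho- → hoaeytseyatspi.
Apply vowel harmony: hoaeytseyatspi → hoaaytseyatspu.
Nasal assimilation: no change.
So the correct form is hoaaytseyatspu, option (A).
(C) hoaytseyatspu is wrong: it uses accusative instead of dative for case.
(B) hotuaytseyatspu is wrong: it uses ablative instead of dative for case.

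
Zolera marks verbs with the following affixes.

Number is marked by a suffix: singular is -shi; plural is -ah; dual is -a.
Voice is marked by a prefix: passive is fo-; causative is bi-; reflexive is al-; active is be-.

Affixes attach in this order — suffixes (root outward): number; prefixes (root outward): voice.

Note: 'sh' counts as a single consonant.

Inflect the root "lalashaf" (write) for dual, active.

Attach number dual -a → lalashafa.
Attach voice active be- → belalashafa.

belalashafa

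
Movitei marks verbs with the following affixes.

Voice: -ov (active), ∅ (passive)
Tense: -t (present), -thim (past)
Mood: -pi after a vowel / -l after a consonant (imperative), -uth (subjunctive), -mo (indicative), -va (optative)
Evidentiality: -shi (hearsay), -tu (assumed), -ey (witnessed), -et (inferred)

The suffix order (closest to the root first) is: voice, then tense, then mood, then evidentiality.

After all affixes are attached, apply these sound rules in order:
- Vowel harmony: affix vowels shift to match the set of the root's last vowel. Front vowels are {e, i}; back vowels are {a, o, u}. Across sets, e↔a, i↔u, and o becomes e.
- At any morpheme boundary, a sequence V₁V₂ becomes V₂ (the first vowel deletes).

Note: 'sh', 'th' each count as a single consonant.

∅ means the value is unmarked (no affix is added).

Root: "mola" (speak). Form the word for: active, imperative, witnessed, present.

molovtlay

Attach voice active -ov → molaov.
Attach tense present -t → molaovt.
Attach mood imperative -l (after consonant 't') → molaovtl.
Attach evidentiality witnessed -ey → molaovtley.
Apply vowel harmony: molaovtley → molaovtlay.
Apply vowel deletion: molaovtlay → molovtlay.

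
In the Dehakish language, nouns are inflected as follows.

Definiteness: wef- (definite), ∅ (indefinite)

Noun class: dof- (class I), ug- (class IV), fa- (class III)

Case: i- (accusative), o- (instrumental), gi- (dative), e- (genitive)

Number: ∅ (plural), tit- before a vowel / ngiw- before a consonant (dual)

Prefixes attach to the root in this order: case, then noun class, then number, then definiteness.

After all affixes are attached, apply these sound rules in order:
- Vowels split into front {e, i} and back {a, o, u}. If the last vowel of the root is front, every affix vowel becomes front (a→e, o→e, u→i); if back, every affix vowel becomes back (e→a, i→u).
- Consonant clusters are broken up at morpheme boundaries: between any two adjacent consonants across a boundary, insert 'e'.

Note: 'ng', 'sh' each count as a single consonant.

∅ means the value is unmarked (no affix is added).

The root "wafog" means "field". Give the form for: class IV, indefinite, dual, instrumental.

Attach case instrumental o- → owafog.
Attach noun class class IV ug- → ugowafog.
Attach number dual tit- (before vowel 'u') → titugowafog.
definiteness = indefinite: zero marking, form stays titugowafog.
Apply vowel harmony: titugowafog → tutugowafog.
Epenthesis: no change.

tutugowafog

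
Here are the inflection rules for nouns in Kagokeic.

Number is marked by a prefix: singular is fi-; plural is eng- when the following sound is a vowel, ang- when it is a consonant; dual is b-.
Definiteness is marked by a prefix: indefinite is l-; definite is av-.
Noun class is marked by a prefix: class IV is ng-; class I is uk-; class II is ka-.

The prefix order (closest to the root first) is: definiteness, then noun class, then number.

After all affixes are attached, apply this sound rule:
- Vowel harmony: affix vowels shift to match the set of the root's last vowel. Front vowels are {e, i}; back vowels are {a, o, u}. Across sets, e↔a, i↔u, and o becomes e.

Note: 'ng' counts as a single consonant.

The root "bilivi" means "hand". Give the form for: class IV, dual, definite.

bngevbilivi

Attach definiteness definite av- → avbilivi.
Attach noun class class IV ng- → ngavbilivi.
Attach number dual b- → bngavbilivi.
Apply vowel harmony: bngavbilivi → bngevbilivi.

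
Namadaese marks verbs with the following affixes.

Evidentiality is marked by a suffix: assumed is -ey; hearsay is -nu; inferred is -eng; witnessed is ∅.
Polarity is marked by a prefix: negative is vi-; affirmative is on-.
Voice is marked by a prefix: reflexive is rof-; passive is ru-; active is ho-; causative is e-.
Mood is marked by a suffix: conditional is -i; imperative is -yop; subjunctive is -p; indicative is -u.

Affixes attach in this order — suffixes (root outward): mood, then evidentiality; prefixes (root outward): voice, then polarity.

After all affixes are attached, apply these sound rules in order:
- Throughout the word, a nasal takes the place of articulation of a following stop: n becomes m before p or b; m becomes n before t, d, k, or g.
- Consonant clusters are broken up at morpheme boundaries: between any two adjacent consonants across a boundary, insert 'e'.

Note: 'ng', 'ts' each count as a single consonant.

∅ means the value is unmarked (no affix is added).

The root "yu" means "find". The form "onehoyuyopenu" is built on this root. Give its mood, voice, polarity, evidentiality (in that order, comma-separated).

imperative, active, affirmative, hearsay

Segment: on-ho-yu-yop-nu.
mood: -yop → imperative.
voice: ho- → active.
polarity: on- → affirmative.
evidentiality: -nu → hearsay.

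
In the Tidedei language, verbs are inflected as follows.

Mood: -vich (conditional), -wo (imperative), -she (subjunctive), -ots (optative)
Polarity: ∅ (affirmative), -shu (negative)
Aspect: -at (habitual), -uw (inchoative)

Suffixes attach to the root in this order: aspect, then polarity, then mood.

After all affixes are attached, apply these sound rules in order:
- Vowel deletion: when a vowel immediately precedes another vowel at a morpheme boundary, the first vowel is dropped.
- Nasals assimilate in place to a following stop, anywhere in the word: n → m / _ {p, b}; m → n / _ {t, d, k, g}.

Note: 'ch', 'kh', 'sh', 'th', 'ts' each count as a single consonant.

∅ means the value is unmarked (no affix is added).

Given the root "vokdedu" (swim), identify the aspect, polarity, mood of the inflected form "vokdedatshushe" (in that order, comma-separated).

habitual, negative, subjunctive

Segment: vokdedu-at-shu-she.
aspect: -at → habitual.
polarity: -shu → negative.
mood: -she → subjunctive.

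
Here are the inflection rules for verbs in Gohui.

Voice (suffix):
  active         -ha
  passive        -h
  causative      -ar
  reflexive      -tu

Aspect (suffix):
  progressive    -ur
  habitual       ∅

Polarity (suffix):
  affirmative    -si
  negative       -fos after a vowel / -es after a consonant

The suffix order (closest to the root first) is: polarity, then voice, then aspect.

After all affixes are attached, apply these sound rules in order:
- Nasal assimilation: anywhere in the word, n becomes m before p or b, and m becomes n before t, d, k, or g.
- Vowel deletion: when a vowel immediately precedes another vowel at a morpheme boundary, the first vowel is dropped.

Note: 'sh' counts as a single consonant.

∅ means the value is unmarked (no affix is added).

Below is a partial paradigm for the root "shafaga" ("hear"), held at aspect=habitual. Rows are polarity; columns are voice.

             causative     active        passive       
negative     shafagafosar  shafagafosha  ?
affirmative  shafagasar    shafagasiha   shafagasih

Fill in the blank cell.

shafagafosh

Attach polarity negative -fos (after vowel 'a') → shafagafos.
Attach voice passive -h → shafagafosh.
aspect = habitual: zero marking, form stays shafagafosh.
Nasal assimilation: no change.
Vowel deletion: no change.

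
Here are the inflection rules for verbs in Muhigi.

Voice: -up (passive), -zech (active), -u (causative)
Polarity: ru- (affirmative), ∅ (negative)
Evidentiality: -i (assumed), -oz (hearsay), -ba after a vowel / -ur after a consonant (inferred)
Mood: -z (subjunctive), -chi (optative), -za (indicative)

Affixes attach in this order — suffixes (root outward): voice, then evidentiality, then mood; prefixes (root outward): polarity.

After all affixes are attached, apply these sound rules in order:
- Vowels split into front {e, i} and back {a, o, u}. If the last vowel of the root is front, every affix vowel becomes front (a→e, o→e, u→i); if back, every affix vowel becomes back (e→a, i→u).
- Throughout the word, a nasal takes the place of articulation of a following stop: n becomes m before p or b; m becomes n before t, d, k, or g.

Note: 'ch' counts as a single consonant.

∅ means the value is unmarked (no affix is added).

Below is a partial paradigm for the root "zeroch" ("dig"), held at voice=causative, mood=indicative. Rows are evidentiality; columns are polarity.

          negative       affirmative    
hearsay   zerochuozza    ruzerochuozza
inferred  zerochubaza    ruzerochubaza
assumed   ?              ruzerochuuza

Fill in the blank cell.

zerochuuza

Attach voice causative -u → zerochu.
Attach evidentiality assumed -i → zerochui.
Attach mood indicative -za → zerochuiza.
polarity = negative: zero marking, form stays zerochuiza.
Apply vowel harmony: zerochuiza → zerochuuza.
Nasal assimilation: no change.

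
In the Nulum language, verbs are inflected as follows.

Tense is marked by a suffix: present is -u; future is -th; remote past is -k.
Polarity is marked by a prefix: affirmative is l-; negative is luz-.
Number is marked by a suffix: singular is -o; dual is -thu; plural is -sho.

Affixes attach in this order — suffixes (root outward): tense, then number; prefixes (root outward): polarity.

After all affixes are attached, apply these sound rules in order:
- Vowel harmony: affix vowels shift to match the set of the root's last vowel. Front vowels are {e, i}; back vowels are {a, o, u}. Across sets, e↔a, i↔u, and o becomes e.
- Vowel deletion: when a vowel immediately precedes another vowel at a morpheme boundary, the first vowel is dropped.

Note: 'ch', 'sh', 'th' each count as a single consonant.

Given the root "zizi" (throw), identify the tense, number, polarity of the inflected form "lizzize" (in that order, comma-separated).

present, singular, negative

Segment: luz-zizi-u-o.
tense: -u → present.
number: -o → singular.
polarity: luz- → negative.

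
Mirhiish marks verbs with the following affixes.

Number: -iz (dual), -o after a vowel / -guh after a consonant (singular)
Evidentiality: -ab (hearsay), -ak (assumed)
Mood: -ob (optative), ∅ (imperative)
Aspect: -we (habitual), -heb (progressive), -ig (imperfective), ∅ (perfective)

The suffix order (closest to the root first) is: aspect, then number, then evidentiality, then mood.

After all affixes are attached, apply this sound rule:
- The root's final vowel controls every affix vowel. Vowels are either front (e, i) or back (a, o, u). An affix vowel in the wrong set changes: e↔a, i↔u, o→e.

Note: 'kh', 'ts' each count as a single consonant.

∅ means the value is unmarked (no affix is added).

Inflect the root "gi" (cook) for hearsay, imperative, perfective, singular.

aspect = perfective: zero marking, form stays gi.
Attach number singular -o (after vowel 'i') → gio.
Attach evidentiality hearsay -ab → gioab.
mood = imperative: zero marking, form stays gioab.
Apply vowel harmony: gioab → gieeb.

gieeb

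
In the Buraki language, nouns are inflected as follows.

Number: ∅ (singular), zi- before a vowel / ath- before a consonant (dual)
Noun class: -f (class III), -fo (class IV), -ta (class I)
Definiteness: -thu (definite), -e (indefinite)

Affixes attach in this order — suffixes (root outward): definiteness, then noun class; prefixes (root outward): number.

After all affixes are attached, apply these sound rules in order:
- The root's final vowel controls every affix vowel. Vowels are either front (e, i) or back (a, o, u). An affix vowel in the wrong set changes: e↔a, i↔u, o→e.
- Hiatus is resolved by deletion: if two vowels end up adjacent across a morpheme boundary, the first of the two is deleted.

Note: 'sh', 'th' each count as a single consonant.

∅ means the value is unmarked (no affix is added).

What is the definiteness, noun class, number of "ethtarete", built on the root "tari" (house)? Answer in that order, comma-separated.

indefinite, class I, dual

Segment: ath-tari-e-ta.
definiteness: -e → indefinite.
noun class: -ta → class I.
number: zi/ath- → dual.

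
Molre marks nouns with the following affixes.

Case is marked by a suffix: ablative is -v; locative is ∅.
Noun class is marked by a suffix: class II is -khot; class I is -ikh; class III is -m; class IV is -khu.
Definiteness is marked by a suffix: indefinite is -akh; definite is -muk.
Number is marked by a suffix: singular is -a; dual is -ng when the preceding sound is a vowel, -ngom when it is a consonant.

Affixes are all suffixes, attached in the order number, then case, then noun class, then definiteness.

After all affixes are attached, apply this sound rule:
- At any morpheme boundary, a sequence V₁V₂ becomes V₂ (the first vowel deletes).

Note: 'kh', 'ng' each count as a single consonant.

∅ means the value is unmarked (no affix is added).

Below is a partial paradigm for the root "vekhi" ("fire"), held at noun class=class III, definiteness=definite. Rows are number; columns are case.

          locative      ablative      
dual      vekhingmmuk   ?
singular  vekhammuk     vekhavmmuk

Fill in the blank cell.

vekhingvmmuk

Attach number dual -ng (after vowel 'i') → vekhing.
Attach case ablative -v → vekhingv.
Attach noun class class III -m → vekhingvm.
Attach definiteness definite -muk → vekhingvmmuk.
Vowel deletion: no change.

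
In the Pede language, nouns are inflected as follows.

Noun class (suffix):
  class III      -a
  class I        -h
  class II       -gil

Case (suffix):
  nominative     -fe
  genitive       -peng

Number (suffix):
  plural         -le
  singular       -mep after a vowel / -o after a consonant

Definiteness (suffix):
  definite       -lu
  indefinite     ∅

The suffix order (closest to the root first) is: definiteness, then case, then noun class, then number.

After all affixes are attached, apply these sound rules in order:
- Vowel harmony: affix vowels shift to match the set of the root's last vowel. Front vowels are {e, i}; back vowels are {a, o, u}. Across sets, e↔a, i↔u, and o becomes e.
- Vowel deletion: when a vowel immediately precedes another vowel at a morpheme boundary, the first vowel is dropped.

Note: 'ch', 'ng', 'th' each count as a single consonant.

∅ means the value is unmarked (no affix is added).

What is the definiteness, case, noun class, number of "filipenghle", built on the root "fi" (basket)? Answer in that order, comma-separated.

definite, genitive, class I, plural

Segment: fi-lu-peng-h-le.
definiteness: -lu → definite.
case: -peng → genitive.
noun class: -h → class I.
number: -le → plural.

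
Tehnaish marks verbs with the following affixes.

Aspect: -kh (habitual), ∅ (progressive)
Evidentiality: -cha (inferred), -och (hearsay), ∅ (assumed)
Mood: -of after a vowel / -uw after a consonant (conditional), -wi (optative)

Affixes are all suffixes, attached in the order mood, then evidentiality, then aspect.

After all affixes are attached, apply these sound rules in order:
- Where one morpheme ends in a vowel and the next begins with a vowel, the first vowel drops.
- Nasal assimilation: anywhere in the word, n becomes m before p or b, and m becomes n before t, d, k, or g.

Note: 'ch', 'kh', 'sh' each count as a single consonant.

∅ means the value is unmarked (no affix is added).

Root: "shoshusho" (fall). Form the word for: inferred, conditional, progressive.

Attach mood conditional -of (after vowel 'o') → shoshushoof.
Attach evidentiality inferred -cha → shoshushoofcha.
aspect = progressive: zero marking, form stays shoshushoofcha.
Apply vowel deletion: shoshushoofcha → shoshushofcha.
Nasal assimilation: no change.

shoshushofcha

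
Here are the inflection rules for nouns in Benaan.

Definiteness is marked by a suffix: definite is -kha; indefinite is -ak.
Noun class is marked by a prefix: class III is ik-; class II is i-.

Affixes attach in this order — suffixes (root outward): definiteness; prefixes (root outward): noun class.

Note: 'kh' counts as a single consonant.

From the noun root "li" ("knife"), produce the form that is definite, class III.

Attach definiteness definite -kha → likha.
Attach noun class class III ik- → iklikha.

iklikha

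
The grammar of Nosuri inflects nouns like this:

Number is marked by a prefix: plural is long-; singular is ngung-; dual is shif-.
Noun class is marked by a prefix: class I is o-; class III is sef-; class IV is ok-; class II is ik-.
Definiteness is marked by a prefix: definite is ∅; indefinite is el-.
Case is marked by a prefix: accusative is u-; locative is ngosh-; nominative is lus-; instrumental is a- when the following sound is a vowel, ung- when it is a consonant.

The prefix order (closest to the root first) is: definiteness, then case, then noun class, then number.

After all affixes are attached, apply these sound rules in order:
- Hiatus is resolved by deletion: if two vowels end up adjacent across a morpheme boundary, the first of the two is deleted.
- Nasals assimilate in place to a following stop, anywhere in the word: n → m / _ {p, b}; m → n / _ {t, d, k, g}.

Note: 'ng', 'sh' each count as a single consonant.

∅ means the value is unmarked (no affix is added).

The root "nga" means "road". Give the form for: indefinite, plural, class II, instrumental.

longikelnga

Attach definiteness indefinite el- → elnga.
Attach case instrumental a- (before vowel 'e') → aelnga.
Attach noun class class II ik- → ikaelnga.
Attach number plural long- → longikaelnga.
Apply vowel deletion: longikaelnga → longikelnga.
Nasal assimilation: no change.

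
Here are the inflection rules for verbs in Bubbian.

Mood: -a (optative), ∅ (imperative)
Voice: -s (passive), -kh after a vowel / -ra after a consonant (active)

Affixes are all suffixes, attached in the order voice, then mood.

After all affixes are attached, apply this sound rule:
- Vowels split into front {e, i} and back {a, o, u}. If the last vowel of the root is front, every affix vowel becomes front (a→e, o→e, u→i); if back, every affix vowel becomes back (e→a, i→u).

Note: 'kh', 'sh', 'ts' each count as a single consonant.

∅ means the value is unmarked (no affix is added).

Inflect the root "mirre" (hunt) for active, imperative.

Attach voice active -kh (after vowel 'e') → mirrekh.
mood = imperative: zero marking, form stays mirrekh.
Vowel harmony: no change.

mirrekh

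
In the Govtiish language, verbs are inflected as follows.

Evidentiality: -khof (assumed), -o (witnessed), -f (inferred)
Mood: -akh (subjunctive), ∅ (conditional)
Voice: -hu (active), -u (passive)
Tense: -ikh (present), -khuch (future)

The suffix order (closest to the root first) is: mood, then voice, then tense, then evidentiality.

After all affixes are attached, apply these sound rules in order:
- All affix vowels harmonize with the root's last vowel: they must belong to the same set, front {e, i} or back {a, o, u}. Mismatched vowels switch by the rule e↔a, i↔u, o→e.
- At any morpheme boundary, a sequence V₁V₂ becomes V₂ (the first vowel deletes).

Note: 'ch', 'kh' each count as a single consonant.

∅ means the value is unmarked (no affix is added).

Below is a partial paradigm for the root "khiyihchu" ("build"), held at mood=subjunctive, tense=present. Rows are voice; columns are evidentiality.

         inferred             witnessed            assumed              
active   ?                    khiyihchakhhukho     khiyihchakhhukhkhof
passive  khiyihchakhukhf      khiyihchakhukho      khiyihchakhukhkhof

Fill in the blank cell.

khiyihchakhhukhf

Attach mood subjunctive -akh → khiyihchuakh.
Attach voice active -hu → khiyihchuakhhu.
Attach tense present -ikh → khiyihchuakhhuikh.
Attach evidentiality inferred -f → khiyihchuakhhuikhf.
Apply vowel harmony: khiyihchuakhhuikhf → khiyihchuakhhuukhf.
Apply vowel deletion: khiyihchuakhhuukhf → khiyihchakhhukhf.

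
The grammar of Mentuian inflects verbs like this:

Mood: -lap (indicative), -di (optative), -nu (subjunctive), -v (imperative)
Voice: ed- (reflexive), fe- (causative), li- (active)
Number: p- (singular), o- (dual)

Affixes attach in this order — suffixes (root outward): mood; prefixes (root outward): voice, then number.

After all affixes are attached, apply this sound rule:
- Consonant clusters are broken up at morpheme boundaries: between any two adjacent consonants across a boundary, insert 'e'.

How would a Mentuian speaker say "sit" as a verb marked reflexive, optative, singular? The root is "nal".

Attach voice reflexive ed- → ednal.
Attach number singular p- → pednal.
Attach mood optative -di → pednaldi.
Apply epenthesis: pednaldi → pedenaledi.

pedenaledi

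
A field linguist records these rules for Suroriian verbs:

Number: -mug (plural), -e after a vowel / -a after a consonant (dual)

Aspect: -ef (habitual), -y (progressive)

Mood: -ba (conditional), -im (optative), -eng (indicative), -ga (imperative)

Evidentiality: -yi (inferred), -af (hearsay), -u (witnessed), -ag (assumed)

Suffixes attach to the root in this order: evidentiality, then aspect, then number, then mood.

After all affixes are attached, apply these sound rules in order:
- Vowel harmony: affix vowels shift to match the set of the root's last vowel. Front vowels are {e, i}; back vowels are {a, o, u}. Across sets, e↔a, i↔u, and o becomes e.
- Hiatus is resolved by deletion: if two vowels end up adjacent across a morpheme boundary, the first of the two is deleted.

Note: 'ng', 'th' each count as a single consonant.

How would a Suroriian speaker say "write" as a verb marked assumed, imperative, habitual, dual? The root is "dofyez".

dofyezegefege

Attach evidentiality assumed -ag → dofyezag.
Attach aspect habitual -ef → dofyezagef.
Attach number dual -a (after consonant 'f') → dofyezagefa.
Attach mood imperative -ga → dofyezagefaga.
Apply vowel harmony: dofyezagefaga → dofyezegefege.
Vowel deletion: no change.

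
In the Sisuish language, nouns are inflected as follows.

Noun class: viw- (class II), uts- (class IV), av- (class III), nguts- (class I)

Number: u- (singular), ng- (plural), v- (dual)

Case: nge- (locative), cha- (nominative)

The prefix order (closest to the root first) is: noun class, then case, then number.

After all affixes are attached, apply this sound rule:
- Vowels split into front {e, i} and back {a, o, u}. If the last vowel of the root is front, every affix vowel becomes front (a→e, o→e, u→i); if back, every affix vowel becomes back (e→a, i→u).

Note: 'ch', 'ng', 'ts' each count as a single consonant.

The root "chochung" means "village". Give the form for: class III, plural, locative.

Attach noun class class III av- → avchochung.
Attach case locative nge- → ngeavchochung.
Attach number plural ng- → ngngeavchochung.
Apply vowel harmony: ngngeavchochung → ngngaavchochung.

ngngaavchochung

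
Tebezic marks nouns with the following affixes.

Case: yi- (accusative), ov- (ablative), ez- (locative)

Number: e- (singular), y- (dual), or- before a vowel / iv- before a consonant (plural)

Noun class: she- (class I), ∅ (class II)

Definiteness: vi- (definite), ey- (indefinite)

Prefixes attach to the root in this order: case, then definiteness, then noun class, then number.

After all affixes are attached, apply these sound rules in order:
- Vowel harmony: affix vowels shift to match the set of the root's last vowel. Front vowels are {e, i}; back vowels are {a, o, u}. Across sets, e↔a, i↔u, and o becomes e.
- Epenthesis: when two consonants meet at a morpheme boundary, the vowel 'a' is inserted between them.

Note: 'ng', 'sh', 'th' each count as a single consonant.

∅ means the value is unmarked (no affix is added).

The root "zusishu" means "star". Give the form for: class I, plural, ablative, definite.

uvashavuovazusishu

Attach case ablative ov- → ovzusishu.
Attach definiteness definite vi- → viovzusishu.
Attach noun class class I she- → sheviovzusishu.
Attach number plural iv- (before consonant 'sh') → ivsheviovzusishu.
Apply vowel harmony: ivsheviovzusishu → uvshavuovzusishu.
Apply epenthesis: uvshavuovzusishu → uvashavuovazusishu.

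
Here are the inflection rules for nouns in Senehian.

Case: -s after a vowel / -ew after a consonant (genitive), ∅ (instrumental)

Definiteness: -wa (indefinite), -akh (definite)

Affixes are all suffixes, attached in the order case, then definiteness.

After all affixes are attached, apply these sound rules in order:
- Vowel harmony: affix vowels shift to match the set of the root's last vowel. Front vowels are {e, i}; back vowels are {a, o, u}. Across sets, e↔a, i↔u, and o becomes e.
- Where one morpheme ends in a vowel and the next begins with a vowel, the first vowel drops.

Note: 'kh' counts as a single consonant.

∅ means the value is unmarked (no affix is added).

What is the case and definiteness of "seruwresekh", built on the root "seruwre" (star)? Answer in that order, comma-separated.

genitive, definite

Segment: seruwre-s-akh.
case: -s/ew → genitive.
definiteness: -akh → definite.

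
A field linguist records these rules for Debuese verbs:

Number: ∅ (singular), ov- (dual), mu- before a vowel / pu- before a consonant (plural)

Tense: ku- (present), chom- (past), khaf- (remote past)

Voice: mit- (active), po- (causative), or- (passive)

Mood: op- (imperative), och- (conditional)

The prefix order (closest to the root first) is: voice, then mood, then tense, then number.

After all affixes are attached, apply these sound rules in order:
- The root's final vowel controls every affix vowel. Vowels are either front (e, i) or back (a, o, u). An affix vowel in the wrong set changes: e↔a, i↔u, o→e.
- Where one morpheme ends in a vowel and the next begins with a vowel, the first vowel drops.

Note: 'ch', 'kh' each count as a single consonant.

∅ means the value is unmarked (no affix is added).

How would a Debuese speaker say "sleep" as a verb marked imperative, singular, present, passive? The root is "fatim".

Attach voice passive or- → orfatim.
Attach mood imperative op- → oporfatim.
Attach tense present ku- → kuoporfatim.
number = singular: zero marking, form stays kuoporfatim.
Apply vowel harmony: kuoporfatim → kieperfatim.
Apply vowel deletion: kieperfatim → keperfatim.

keperfatim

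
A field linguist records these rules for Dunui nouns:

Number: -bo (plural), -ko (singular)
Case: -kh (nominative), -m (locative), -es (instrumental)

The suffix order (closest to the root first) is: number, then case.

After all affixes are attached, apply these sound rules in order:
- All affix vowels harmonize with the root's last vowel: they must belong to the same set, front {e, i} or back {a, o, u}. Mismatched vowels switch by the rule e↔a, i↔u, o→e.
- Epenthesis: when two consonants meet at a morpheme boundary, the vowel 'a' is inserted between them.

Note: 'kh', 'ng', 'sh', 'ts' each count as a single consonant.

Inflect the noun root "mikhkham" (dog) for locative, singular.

Attach number singular -ko → mikhkhamko.
Attach case locative -m → mikhkhamkom.
Vowel harmony: no change.
Apply epenthesis: mikhkhamkom → mikhkhamakom.

mikhkhamakom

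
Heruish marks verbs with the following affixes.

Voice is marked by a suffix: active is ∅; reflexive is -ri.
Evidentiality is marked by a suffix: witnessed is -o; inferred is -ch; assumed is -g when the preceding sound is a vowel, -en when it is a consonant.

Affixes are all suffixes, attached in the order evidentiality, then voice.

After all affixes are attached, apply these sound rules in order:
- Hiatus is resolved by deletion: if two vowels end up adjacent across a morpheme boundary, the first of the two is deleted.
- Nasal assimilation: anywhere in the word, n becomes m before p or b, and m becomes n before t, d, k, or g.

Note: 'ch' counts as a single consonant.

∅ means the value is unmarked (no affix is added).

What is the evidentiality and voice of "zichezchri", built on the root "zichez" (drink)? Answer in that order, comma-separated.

Segment: zichez-ch-ri.
evidentiality: -ch → inferred.
voice: -ri → reflexive.

inferred, reflexive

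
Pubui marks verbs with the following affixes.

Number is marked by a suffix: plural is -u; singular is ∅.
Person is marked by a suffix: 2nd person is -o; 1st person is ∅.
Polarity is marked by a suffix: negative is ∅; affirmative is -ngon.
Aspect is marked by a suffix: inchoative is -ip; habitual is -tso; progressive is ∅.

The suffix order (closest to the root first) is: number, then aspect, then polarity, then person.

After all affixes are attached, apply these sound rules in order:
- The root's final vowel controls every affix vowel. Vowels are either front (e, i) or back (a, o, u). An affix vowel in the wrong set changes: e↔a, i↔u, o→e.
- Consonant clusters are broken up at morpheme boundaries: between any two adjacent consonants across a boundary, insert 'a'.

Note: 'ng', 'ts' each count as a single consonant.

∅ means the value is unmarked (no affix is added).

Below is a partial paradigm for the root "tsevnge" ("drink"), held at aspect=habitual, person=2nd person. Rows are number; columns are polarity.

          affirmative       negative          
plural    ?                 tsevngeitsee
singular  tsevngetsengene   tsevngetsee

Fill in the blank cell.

tsevngeitsengene

Attach number plural -u → tsevngeu.
Attach aspect habitual -tso → tsevngeutso.
Attach polarity affirmative -ngon → tsevngeutsongon.
Attach person 2nd person -o → tsevngeutsongono.
Apply vowel harmony: tsevngeutsongono → tsevngeitsengene.
Epenthesis: no change.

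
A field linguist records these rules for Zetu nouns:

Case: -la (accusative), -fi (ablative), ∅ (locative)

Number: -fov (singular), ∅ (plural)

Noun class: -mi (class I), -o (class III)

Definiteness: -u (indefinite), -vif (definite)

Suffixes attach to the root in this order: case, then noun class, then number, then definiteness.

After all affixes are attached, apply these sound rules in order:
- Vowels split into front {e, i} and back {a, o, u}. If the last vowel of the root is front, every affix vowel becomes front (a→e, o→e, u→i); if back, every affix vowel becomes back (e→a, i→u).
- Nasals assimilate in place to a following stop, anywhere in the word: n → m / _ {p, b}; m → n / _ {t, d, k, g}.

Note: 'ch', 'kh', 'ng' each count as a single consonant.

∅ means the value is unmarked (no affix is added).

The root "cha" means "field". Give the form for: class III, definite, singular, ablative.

chafuofovvuf

Attach case ablative -fi → chafi.
Attach noun class class III -o → chafio.
Attach number singular -fov → chafiofov.
Attach definiteness definite -vif → chafiofovvif.
Apply vowel harmony: chafiofovvif → chafuofovvuf.
Nasal assimilation: no change.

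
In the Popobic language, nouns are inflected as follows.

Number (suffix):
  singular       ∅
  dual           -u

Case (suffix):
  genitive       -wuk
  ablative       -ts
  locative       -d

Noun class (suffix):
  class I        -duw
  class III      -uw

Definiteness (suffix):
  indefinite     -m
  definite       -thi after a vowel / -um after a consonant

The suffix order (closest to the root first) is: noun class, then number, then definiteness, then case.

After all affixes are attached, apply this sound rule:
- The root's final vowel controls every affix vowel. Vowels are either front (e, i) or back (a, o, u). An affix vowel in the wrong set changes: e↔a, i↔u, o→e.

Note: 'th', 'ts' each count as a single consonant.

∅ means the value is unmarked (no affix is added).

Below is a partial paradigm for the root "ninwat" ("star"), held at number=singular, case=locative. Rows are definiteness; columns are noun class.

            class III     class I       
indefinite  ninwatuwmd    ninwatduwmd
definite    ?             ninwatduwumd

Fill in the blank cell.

ninwatuwumd

Attach noun class class III -uw → ninwatuw.
number = singular: zero marking, form stays ninwatuw.
Attach definiteness definite -um (after consonant 'w') → ninwatuwum.
Attach case locative -d → ninwatuwumd.
Vowel harmony: no change.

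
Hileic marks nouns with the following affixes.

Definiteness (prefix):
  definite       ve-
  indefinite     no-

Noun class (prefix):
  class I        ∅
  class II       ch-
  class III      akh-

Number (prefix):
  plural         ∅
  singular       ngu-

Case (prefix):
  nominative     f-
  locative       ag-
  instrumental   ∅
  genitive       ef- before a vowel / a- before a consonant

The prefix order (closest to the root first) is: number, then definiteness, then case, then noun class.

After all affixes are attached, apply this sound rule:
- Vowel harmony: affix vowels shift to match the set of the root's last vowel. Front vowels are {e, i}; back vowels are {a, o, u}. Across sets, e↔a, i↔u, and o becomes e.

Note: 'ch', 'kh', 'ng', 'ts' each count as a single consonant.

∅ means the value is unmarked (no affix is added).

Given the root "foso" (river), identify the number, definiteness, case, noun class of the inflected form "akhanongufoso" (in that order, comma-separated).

Segment: akh-a-no-ngu-foso.
number: ngu- → singular.
definiteness: no- → indefinite.
case: ef/a- → genitive.
noun class: akh- → class III.

singular, indefinite, genitive, class III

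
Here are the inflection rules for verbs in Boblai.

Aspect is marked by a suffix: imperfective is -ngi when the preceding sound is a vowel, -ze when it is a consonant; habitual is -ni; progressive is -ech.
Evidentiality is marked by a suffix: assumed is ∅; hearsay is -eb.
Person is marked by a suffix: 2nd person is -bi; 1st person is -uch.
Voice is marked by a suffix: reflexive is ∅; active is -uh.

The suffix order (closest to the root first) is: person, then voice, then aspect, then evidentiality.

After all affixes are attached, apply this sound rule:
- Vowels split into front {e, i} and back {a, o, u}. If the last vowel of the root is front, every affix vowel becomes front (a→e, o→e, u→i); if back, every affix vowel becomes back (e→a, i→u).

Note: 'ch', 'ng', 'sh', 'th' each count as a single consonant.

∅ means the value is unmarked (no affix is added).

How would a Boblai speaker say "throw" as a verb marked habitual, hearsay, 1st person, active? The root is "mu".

Attach person 1st person -uch → muuch.
Attach voice active -uh → muuchuh.
Attach aspect habitual -ni → muuchuhni.
Attach evidentiality hearsay -eb → muuchuhnieb.
Apply vowel harmony: muuchuhnieb → muuchuhnuab.

muuchuhnuab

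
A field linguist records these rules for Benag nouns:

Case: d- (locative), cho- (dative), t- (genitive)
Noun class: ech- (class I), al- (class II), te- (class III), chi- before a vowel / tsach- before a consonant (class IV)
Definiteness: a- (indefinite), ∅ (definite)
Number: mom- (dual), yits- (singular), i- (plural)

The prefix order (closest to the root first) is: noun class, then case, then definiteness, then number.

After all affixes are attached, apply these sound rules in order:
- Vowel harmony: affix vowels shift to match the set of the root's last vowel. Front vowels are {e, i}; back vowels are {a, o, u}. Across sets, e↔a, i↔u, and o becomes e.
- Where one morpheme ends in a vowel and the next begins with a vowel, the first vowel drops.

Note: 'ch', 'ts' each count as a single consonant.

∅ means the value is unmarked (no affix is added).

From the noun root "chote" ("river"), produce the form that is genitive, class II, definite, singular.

yitstelchote

Attach noun class class II al- → alchote.
Attach case genitive t- → talchote.
definiteness = definite: zero marking, form stays talchote.
Attach number singular yits- → yitstalchote.
Apply vowel harmony: yitstalchote → yitstelchote.
Vowel deletion: no change.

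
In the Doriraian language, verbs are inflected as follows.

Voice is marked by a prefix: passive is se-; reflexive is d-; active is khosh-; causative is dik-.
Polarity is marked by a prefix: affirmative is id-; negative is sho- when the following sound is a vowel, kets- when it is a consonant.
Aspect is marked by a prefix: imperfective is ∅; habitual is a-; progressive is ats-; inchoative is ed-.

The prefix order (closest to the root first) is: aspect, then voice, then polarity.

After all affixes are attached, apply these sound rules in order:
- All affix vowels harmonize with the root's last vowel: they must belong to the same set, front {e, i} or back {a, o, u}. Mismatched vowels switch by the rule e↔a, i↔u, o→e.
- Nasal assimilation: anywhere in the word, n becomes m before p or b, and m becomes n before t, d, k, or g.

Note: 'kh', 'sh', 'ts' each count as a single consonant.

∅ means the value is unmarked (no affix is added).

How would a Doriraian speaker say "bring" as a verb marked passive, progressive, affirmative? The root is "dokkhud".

udsaatsdokkhud

Attach aspect progressive ats- → atsdokkhud.
Attach voice passive se- → seatsdokkhud.
Attach polarity affirmative id- → idseatsdokkhud.
Apply vowel harmony: idseatsdokkhud → udsaatsdokkhud.
Nasal assimilation: no change.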